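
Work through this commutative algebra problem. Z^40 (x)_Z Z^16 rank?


rank(M(x)N) = rank(M)*rank(N)
40*16 = 640


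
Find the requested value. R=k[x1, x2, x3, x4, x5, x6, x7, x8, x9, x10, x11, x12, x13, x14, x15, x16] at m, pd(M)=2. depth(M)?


pd+depth=depth(R)=16
depth=16-2=14


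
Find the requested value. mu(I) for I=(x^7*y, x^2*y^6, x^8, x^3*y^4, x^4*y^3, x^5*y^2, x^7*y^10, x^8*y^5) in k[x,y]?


Remove redundant (divisible by others).
x^8*y^5 redundant.
x^7*y^10 redundant.
Min: x^8, x^7*y, x^5*y^2, x^4*y^3, x^3*y^4, x^2*y^6
Count=6


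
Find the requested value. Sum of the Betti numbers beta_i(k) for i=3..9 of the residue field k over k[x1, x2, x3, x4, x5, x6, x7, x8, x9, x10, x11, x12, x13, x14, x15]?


Koszul resolution: beta_i(k)=C(n,i), n=15
C(15,3)=455, C(15,4)=1365, C(15,5)=3003, C(15,6)=5005, C(15,7)=6435, C(15,8)=6435, C(15,9)=5005
Sum=27703


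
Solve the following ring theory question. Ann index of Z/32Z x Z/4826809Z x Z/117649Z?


Exponent = lcm of the cyclic orders; pairwise coprime => product.
2^5*13^6*7^6=32*4826809*117649=18171816065312


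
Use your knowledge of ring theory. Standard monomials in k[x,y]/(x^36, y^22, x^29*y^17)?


k[x,y]/I, I = (x^36, y^22, x^29*y^17)
Rect: 36x22=792. Corner: (36-29)x(22-17)=35.
dim = 792-35 = 757


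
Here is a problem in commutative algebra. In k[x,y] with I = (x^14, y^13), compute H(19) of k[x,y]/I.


k[x,y], I = (x^14, y^13), d = 19
Need i < 14 and d-i < 13.
Range: 7 <= i <= 13.
H(19) = 7


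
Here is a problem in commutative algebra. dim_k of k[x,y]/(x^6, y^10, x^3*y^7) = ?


k[x,y]/I, I = (x^6, y^10, x^3*y^7)
Rect: 6x10=60. Corner: (6-3)x(10-7)=9.
dim = 60-9 = 51


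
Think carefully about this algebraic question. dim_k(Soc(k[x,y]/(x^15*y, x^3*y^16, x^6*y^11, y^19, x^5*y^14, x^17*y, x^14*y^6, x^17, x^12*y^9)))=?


Socle = ann(m) = span of standard monomials u with x*u, y*u in I (staircase corners).
Redundant generators: x^17*y
Minimal generators: x^17, x^15*y, x^14*y^6, x^12*y^9, x^6*y^11, x^5*y^14, x^3*y^16, y^19
Corners: x^2y^18, x^4y^15, x^5y^13, x^11y^10, x^13y^8, x^14y^5, x^16
Socle dim=7


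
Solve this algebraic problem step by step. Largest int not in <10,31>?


gcd(10,31)=1 => F=ab-a-b=10*31-10-31=310-41=269


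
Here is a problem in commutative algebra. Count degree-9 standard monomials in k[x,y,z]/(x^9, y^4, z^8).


Need i<9, j<4, k<8 with i+j+k=9.
For each i, j ranges over max(0,9-i-7)..min(3,9-i):
  i=0: j in [2,3] -> 2
  i=1: j in [1,3] -> 3
  i=2: j in [0,3] -> 4
  i=3: j in [0,3] -> 4
  i=4: j in [0,3] -> 4
  i=5: j in [0,3] -> 4
  i=6: j in [0,3] -> 4
  i=7: j in [0,2] -> 3
  i=8: j in [0,1] -> 2
H(9) = 2+3+4+4+4+4+4+3+2 = 30


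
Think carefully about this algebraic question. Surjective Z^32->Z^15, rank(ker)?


rank(ker) = 32-15 = 17


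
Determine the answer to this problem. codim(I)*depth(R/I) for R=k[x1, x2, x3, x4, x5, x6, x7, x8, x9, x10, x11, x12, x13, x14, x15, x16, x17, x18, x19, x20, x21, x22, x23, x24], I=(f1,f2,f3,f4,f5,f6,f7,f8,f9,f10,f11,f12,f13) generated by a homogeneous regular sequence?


codim=13, depth=dim(R/I)=24-13=11
Product=13*11=143


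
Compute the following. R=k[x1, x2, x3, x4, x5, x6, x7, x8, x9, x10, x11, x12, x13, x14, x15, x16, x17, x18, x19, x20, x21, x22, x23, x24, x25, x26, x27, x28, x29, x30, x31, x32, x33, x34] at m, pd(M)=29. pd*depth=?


pd+depth=34
depth=34-29=5
pd*depth=29*5=145


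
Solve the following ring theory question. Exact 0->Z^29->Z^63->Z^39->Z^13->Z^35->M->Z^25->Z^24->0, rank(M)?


Alt sum=0:
(-1)^0*29 + (-1)^1*63 + (-1)^2*39 + (-1)^3*13 + (-1)^4*35 + (-1)^5*? + (-1)^6*25 + (-1)^7*24=0
rank(M)=28


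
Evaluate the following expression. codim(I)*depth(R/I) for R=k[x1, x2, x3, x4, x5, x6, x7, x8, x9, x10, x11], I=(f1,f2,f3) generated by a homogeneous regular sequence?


codim=3, depth=dim(R/I)=11-3=8
Product=3*8=24


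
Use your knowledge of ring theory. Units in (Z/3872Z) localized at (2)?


Local ring = Z/32Z.
phi(32) = 2^4*(2-1) = 16


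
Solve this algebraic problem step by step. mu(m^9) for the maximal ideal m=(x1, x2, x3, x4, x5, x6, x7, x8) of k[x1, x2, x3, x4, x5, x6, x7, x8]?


Graded Nakayama: mu(m^d) = dim_k (m^d/m^(d+1)) = #degree-9 monomials in 8 vars
C(n+d-1,d)=C(16,9)=11440


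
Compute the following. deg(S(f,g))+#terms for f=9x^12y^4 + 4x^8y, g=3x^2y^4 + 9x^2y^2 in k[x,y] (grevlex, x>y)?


LT(f)=9x^12y^4, LT(g)=3x^2y^4
lcm(LM)=x^12y^4
S(f,g) (scaled by 27 to clear denominators) = 3*f - 9x^10*g = -81x^12y^2 + 12x^8y
2 terms, deg 14.
14+2=16


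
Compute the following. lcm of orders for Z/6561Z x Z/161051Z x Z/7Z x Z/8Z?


Exponent = lcm of the cyclic orders; pairwise coprime => product.
3^8*11^5*7^1*2^3=6561*161051*7*8=59172714216


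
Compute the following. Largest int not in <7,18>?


gcd(7,18)=1 => F=ab-a-b=7*18-7-18=126-25=101


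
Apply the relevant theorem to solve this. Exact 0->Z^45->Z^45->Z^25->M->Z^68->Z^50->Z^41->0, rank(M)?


Alt sum=0:
(-1)^0*45 + (-1)^1*45 + (-1)^2*25 + (-1)^3*? + (-1)^4*68 + (-1)^5*50 + (-1)^6*41=0
rank(M)=84


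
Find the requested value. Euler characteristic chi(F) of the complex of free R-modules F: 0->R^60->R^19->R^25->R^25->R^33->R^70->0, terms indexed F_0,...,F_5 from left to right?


chi = sum (-1)^i * rank:
(-1)^0*60=60
(-1)^1*19=-19
(-1)^2*25=25
(-1)^3*25=-25
(-1)^4*33=33
(-1)^5*70=-70
chi=4


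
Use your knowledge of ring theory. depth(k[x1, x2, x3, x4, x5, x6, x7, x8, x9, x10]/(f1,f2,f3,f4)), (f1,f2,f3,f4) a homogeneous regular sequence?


depth(R)=10
depth(R/I)=10-4=6


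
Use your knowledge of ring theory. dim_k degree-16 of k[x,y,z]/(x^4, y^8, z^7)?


Need i<4, j<8, k<7 with i+j+k=16.
For each i, j ranges over max(0,16-i-6)..min(7,16-i):
  i=0: j in [10,7] -> 0
  i=1: j in [9,7] -> 0
  i=2: j in [8,7] -> 0
  i=3: j in [7,7] -> 1
H(16) = 0+0+0+1 = 1


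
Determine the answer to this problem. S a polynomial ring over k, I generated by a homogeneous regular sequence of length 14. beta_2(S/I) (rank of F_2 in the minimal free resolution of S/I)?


Regular sequence => Koszul complex is the minimal free resolution.
Syz_1 minimally generated by Koszul relations f_i*e_j - f_j*e_i (i<j): mu(Syz_1) = beta_2 = C(m,2) = m(m-1)/2
m=14
14*13/2 = 91


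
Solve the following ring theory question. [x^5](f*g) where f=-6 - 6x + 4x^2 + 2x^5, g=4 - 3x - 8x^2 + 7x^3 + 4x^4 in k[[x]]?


[x^5] = sum a_i*b_j, i+j=5
  -6*4=-24
  4*7=28
  2*4=8
Sum=12


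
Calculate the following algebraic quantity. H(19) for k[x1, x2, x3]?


C(d+n-1,n-1)=C(21,2)=210


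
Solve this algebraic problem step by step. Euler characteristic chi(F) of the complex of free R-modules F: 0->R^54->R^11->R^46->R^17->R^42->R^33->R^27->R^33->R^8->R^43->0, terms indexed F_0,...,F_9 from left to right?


chi = sum (-1)^i * rank:
(-1)^0*54=54
(-1)^1*11=-11
(-1)^2*46=46
(-1)^3*17=-17
(-1)^4*42=42
(-1)^5*33=-33
(-1)^6*27=27
(-1)^7*33=-33
(-1)^8*8=8
(-1)^9*43=-43
chi=40


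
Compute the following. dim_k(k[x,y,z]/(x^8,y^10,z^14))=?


Basis: x^iy^jz^k, i<8,j<10,k<14
8*10*14=1120


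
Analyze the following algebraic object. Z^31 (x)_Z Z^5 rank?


rank(M(x)N) = rank(M)*rank(N)
31*5 = 155


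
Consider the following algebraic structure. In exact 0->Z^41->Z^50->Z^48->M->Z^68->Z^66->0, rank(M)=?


Alt sum=0:
(-1)^0*41 + (-1)^1*50 + (-1)^2*48 + (-1)^3*? + (-1)^4*68 + (-1)^5*66=0
rank(M)=41


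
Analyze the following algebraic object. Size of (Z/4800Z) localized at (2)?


2-primary part: 4800=2^6*75
Size=2^6=64


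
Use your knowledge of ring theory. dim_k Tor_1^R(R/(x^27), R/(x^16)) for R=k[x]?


Tor_1(R/I,R/J)=(I cap J)/IJ=(x^27)/(x^43)
dim=43-27=min(27,16)=16


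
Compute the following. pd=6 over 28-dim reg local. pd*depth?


pd+depth=28
depth=28-6=22
pd*depth=6*22=132


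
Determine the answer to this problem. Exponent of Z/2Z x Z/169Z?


Exponent = lcm of the cyclic orders; pairwise coprime => product.
2^1*13^2=2*169=338


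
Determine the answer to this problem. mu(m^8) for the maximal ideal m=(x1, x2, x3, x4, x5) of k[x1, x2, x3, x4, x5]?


Graded Nakayama: mu(m^d) = dim_k (m^d/m^(d+1)) = #degree-8 monomials in 5 vars
C(n+d-1,d)=C(12,8)=495


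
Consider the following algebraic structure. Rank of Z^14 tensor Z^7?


rank(M(x)N) = rank(M)*rank(N)
14*7 = 98


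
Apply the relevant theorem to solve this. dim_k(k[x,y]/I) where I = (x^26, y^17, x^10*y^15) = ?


k[x,y]/I, I = (x^26, y^17, x^10*y^15)
Rect: 26x17=442. Corner: (26-10)x(17-15)=32.
dim = 442-32 = 410


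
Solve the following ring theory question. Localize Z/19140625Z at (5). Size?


5-primary part: 19140625=5^8*49
Size=5^8=390625


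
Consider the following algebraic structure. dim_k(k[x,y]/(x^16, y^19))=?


Basis: x^i*y^j, i<16, j<19
16*19=304


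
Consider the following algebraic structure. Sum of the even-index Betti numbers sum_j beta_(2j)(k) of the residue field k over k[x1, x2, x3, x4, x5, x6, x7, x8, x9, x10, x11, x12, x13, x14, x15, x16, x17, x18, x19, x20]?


Koszul resolution: beta_i(k)=C(n,i), n=20
sum_even C(20,i) = 2^(n-1) = 2^19 = 524288


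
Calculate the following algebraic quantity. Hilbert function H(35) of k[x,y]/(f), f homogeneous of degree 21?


H(t)=d for t>=d-1.
d=21, t=35
H(35)=21


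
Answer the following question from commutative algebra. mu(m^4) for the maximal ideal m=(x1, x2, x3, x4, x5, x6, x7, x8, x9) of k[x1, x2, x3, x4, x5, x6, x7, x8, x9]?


Graded Nakayama: mu(m^d) = dim_k (m^d/m^(d+1)) = #degree-4 monomials in 9 vars
C(n+d-1,d)=C(12,4)=495


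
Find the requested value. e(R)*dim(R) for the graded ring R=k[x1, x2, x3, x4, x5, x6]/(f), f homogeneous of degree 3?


e(R)=deg(f)=3, dim(R)=6-1=5
e*dim=3*5=15


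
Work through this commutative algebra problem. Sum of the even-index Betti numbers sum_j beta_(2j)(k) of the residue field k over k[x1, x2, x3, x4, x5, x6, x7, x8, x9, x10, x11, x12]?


Koszul resolution: beta_i(k)=C(n,i), n=12
sum_even C(12,i) = 2^(n-1) = 2^11 = 2048


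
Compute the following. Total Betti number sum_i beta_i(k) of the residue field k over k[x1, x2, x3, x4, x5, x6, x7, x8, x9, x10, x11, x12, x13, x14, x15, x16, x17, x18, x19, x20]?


Koszul resolution: beta_i(k)=C(n,i), n=20
sum_i C(20,i) = 2^20 = 1048576


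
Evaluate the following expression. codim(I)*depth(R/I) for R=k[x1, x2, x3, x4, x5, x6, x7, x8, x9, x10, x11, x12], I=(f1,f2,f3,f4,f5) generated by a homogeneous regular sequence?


codim=5, depth=dim(R/I)=12-5=7
Product=5*7=35


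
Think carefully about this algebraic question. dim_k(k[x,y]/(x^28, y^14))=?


Basis: x^i*y^j, i<28, j<14
28*14=392


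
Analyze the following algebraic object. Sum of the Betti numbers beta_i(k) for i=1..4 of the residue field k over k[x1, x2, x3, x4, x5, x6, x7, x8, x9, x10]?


Koszul resolution: beta_i(k)=C(n,i), n=10
C(10,1)=10, C(10,2)=45, C(10,3)=120, C(10,4)=210
Sum=385


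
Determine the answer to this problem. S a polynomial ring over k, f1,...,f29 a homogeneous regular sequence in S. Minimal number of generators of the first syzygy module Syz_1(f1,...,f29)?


Regular sequence => Koszul complex is the minimal free resolution.
Syz_1 minimally generated by Koszul relations f_i*e_j - f_j*e_i (i<j): mu(Syz_1) = beta_2 = C(m,2) = m(m-1)/2
m=29
29*28/2 = 406


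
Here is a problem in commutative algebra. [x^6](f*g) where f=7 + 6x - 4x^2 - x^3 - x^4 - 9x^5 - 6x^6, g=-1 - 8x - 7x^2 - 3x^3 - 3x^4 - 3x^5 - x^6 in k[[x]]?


[x^6] = sum a_i*b_j, i+j=6
  7*-1=-7
  6*-3=-18
  -4*-3=12
  -1*-3=3
  -1*-7=7
  -9*-8=72
  -6*-1=6
Sum=75


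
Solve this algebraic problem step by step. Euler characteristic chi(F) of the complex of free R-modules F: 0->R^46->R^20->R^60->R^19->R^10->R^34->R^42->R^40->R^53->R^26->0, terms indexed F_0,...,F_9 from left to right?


chi = sum (-1)^i * rank:
(-1)^0*46=46
(-1)^1*20=-20
(-1)^2*60=60
(-1)^3*19=-19
(-1)^4*10=10
(-1)^5*34=-34
(-1)^6*42=42
(-1)^7*40=-40
(-1)^8*53=53
(-1)^9*26=-26
chi=72


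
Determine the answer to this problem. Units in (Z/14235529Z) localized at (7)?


Local ring = Z/117649Z.
phi(117649) = 7^5*(7-1) = 100842


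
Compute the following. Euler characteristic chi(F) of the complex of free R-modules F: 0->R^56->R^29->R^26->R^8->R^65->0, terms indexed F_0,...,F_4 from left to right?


chi = sum (-1)^i * rank:
(-1)^0*56=56
(-1)^1*29=-29
(-1)^2*26=26
(-1)^3*8=-8
(-1)^4*65=65
chi=110


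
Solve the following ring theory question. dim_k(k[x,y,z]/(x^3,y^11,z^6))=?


Basis: x^iy^jz^k, i<3,j<11,k<6
3*11*6=198


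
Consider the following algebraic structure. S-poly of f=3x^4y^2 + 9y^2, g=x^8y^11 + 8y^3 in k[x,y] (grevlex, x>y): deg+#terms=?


LT(f)=3x^4y^2, LT(g)=x^8y^11
lcm(LM)=x^8y^11
S(f,g) (scaled by 3 to clear denominators) = x^4y^9*f - 3*g = 9x^4y^11 - 24y^3
2 terms, deg 15.
15+2=17


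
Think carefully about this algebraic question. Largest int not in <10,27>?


gcd(10,27)=1 => F=ab-a-b=10*27-10-27=270-37=233


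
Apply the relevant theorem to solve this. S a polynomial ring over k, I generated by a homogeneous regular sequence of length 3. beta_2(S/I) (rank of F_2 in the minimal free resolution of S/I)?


Regular sequence => Koszul complex is the minimal free resolution.
Syz_1 minimally generated by Koszul relations f_i*e_j - f_j*e_i (i<j): mu(Syz_1) = beta_2 = C(m,2) = m(m-1)/2
m=3
3*2/2 = 3


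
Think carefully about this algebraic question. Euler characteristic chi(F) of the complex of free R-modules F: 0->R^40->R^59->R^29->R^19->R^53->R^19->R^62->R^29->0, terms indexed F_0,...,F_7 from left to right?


chi = sum (-1)^i * rank:
(-1)^0*40=40
(-1)^1*59=-59
(-1)^2*29=29
(-1)^3*19=-19
(-1)^4*53=53
(-1)^5*19=-19
(-1)^6*62=62
(-1)^7*29=-29
chi=58


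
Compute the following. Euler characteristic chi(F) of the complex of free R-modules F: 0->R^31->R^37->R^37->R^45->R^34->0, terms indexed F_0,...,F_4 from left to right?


chi = sum (-1)^i * rank:
(-1)^0*31=31
(-1)^1*37=-37
(-1)^2*37=37
(-1)^3*45=-45
(-1)^4*34=34
chi=20


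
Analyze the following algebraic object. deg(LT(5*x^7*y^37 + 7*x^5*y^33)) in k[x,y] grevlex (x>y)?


LT: 5*x^7*y^37
deg_x=7, deg_y=37
Total=7+37=44


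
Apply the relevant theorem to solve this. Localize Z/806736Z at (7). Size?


7-primary part: 806736=7^5*48
Size=7^5=16807


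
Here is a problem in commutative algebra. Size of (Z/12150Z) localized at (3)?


3-primary part: 12150=3^5*50
Size=3^5=243


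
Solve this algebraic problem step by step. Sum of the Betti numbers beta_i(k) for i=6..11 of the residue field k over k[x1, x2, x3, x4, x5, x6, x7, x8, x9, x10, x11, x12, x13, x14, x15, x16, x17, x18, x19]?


Koszul resolution: beta_i(k)=C(n,i), n=19
C(19,6)=27132, C(19,7)=50388, C(19,8)=75582, C(19,9)=92378, C(19,10)=92378, C(19,11)=75582
Sum=413440


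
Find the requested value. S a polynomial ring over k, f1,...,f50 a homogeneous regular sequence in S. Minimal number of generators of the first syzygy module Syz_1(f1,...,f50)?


Regular sequence => Koszul complex is the minimal free resolution.
Syz_1 minimally generated by Koszul relations f_i*e_j - f_j*e_i (i<j): mu(Syz_1) = beta_2 = C(m,2) = m(m-1)/2
m=50
50*49/2 = 1225


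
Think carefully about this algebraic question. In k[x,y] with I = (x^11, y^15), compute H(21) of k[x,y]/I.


k[x,y], I = (x^11, y^15), d = 21
Need i < 11 and d-i < 15.
Range: 7 <= i <= 10.
H(21) = 4


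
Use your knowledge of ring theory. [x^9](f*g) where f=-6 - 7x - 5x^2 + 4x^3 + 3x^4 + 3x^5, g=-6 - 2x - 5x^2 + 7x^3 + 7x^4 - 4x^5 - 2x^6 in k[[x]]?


[x^9] = sum a_i*b_j, i+j=9
  4*-2=-8
  3*-4=-12
  3*7=21
Sum=1


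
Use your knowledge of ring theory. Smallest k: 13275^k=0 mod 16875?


13275^k mod 16875:
k=1: 13275
k=2: 0
First zero at k = 2


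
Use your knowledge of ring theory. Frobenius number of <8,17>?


gcd(8,17)=1 => F=ab-a-b=8*17-8-17=136-25=111


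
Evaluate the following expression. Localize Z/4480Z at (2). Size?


2-primary part: 4480=2^7*35
Size=2^7=128


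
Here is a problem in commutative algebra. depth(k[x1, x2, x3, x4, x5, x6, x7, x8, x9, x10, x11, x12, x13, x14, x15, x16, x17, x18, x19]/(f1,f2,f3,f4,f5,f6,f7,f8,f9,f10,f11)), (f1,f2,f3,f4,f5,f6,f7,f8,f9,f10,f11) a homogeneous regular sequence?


depth(R)=19
depth(R/I)=19-11=8


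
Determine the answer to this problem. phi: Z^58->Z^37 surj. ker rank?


rank(ker) = 58-37 = 21


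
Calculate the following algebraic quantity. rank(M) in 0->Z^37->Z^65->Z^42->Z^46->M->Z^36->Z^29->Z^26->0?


Alt sum=0:
(-1)^0*37 + (-1)^1*65 + (-1)^2*42 + (-1)^3*46 + (-1)^4*? + (-1)^5*36 + (-1)^6*29 + (-1)^7*26=0
rank(M)=65


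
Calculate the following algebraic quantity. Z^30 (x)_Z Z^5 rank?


rank(M(x)N) = rank(M)*rank(N)
30*5 = 150


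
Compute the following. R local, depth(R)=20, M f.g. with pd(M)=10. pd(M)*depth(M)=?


pd+depth=20
depth=20-10=10
pd*depth=10*10=100


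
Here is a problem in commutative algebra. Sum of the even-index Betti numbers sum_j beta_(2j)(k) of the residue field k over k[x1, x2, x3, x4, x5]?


Koszul resolution: beta_i(k)=C(n,i), n=5
sum_even C(5,i) = 2^(n-1) = 2^4 = 16


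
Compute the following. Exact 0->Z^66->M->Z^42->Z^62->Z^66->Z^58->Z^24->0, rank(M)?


Alt sum=0:
(-1)^0*66 + (-1)^1*? + (-1)^2*42 + (-1)^3*62 + (-1)^4*66 + (-1)^5*58 + (-1)^6*24=0
rank(M)=78


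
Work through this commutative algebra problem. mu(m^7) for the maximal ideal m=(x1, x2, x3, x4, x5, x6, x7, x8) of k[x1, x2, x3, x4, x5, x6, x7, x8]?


Graded Nakayama: mu(m^d) = dim_k (m^d/m^(d+1)) = #degree-7 monomials in 8 vars
C(n+d-1,d)=C(14,7)=3432


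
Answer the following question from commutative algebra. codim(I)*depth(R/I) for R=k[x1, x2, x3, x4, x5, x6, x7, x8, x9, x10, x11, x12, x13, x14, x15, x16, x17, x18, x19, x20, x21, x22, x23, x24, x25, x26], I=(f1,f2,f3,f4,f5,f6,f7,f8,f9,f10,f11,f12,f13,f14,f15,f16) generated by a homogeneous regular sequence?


codim=16, depth=dim(R/I)=26-16=10
Product=16*10=160


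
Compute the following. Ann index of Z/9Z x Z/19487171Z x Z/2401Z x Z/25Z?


Exponent = lcm of the cyclic orders; pairwise coprime => product.
3^2*11^7*7^4*5^2=9*19487171*2401*25=10527456953475


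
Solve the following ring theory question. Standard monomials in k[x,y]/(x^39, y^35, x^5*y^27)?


k[x,y]/I, I = (x^39, y^35, x^5*y^27)
Rect: 39x35=1365. Corner: (39-5)x(35-27)=272.
dim = 1365-272 = 1093


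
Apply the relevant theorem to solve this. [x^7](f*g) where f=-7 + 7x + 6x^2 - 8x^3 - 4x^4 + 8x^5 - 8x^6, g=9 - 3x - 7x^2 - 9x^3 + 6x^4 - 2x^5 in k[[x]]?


[x^7] = sum a_i*b_j, i+j=7
  6*-2=-12
  -8*6=-48
  -4*-9=36
  8*-7=-56
  -8*-3=24
Sum=-56


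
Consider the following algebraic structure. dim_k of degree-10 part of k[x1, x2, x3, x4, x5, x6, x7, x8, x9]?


C(d+n-1,n-1)=C(18,8)=43758


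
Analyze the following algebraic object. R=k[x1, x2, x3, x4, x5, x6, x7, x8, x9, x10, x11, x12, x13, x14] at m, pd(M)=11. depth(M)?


pd+depth=depth(R)=14
depth=14-11=3


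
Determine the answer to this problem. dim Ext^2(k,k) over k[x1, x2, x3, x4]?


C(n,i)=C(4,2)=6


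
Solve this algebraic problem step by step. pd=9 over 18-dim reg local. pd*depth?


pd+depth=18
depth=18-9=9
pd*depth=9*9=81


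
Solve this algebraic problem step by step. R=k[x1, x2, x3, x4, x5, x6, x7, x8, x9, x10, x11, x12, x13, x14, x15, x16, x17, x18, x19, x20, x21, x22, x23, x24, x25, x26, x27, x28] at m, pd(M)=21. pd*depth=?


pd+depth=28
depth=28-21=7
pd*depth=21*7=147


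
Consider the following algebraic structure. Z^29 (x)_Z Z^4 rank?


rank(M(x)N) = rank(M)*rank(N)
29*4 = 116


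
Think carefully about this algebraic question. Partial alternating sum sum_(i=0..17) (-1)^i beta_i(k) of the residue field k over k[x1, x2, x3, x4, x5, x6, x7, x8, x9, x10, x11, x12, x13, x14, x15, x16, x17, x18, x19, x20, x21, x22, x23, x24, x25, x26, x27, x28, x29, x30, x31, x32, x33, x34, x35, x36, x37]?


Koszul resolution: beta_i(k)=C(n,i), n=37
sum_(i=0..p) (-1)^i C(n,i) = (-1)^p C(n-1,p)
(-1)^17*C(36,17) = (-1)^17*8597496600 = -8597496600


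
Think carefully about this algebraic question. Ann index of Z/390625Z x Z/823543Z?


Exponent = lcm of the cyclic orders; pairwise coprime => product.
5^8*7^7=390625*823543=321696484375


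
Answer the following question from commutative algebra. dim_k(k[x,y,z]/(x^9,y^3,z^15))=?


Basis: x^iy^jz^k, i<9,j<3,k<15
9*3*15=405


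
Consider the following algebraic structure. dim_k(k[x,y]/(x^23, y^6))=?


Basis: x^i*y^j, i<23, j<6
23*6=138


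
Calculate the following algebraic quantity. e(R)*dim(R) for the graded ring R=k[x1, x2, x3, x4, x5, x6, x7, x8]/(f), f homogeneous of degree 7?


e(R)=deg(f)=7, dim(R)=8-1=7
e*dim=7*7=49


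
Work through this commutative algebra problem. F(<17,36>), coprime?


gcd(17,36)=1 => F=ab-a-b=17*36-17-36=612-53=559


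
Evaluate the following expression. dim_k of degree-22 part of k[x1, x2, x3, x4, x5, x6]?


C(d+n-1,n-1)=C(27,5)=80730


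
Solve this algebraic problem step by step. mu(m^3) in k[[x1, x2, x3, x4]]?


C(n+d-1,d)=C(6,3)=20


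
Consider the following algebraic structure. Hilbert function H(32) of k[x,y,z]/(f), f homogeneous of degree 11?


C(34,2)-C(23,2)=561-253=308


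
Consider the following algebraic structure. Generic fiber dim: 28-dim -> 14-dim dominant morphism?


dim(fiber)=dim(X)-dim(Y)=28-14=14


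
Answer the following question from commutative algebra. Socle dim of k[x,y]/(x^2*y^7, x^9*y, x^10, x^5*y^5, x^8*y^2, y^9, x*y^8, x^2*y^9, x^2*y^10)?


Socle = ann(m) = span of standard monomials u with x*u, y*u in I (staircase corners).
Redundant generators: x^2*y^9, x^2*y^10
Minimal generators: x^10, x^9*y, x^8*y^2, x^5*y^5, x^2*y^7, x*y^8, y^9
Corners: y^8, xy^7, x^4y^6, x^7y^4, x^8y, x^9
Socle dim=6


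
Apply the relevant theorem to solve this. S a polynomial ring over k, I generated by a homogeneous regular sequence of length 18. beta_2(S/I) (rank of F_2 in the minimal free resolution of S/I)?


Regular sequence => Koszul complex is the minimal free resolution.
Syz_1 minimally generated by Koszul relations f_i*e_j - f_j*e_i (i<j): mu(Syz_1) = beta_2 = C(m,2) = m(m-1)/2
m=18
18*17/2 = 153


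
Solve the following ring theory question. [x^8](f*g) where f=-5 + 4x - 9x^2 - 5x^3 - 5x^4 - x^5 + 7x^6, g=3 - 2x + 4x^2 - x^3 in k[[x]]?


[x^8] = sum a_i*b_j, i+j=8
  -1*-1=1
  7*4=28
Sum=29


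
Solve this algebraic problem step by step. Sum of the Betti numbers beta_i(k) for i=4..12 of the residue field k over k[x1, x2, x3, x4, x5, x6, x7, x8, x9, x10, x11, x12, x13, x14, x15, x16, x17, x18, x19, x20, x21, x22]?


Koszul resolution: beta_i(k)=C(n,i), n=22
C(22,4)=7315, C(22,5)=26334, C(22,6)=74613, C(22,7)=170544, C(22,8)=319770, C(22,9)=497420, C(22,10)=646646, C(22,11)=705432, C(22,12)=646646
Sum=3094720


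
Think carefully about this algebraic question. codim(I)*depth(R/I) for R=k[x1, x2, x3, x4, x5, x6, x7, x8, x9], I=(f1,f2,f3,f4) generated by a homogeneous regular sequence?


codim=4, depth=dim(R/I)=9-4=5
Product=4*5=20


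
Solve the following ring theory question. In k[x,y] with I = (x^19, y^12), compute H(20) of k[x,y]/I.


k[x,y], I = (x^19, y^12), d = 20
Need i < 19 and d-i < 12.
Range: 9 <= i <= 18.
H(20) = 10


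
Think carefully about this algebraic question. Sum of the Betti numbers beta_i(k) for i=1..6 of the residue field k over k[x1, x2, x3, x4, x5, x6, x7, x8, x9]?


Koszul resolution: beta_i(k)=C(n,i), n=9
C(9,1)=9, C(9,2)=36, C(9,3)=84, C(9,4)=126, C(9,5)=126, C(9,6)=84
Sum=465


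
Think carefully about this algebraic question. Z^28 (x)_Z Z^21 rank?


rank(M(x)N) = rank(M)*rank(N)
28*21 = 588


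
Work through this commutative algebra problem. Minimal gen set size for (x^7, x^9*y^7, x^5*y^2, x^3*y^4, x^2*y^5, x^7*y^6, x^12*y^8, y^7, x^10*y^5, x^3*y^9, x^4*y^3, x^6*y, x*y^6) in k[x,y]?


Remove redundant (divisible by others).
x^9*y^7 redundant.
x^7*y^6 redundant.
x^10*y^5 redundant.
x^3*y^9 redundant.
x^12*y^8 redundant.
Min: x^7, x^6*y, x^5*y^2, x^4*y^3, x^3*y^4, x^2*y^5, x*y^6, y^7
Count=8


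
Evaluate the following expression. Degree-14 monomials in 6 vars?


C(d+n-1,n-1)=C(19,5)=11628


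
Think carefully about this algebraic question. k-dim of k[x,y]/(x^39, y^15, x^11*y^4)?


k[x,y]/I, I = (x^39, y^15, x^11*y^4)
Rect: 39x15=585. Corner: (39-11)x(15-4)=308.
dim = 585-308 = 277


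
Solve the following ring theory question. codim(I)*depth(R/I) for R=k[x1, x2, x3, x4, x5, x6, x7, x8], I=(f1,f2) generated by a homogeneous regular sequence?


codim=2, depth=dim(R/I)=8-2=6
Product=2*6=12


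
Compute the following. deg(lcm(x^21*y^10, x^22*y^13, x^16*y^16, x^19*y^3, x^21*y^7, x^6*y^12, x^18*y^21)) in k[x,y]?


lcm = componentwise max:
x: max(21,22,16,19,21,6,18)=22
y: max(10,13,16,3,7,12,21)=21
Total=22+21=43


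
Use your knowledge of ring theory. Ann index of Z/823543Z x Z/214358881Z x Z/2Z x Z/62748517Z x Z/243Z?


Exponent = lcm of the cyclic orders; pairwise coprime => product.
7^7*11^8*2^1*13^7*3^5=823543*214358881*2*62748517*243=5383534453297222303427346


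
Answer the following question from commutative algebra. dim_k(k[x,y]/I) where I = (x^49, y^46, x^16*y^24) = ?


k[x,y]/I, I = (x^49, y^46, x^16*y^24)
Rect: 49x46=2254. Corner: (49-16)x(46-24)=726.
dim = 2254-726 = 1528


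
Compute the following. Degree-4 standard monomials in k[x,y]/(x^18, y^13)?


k[x,y], I = (x^18, y^13), d = 4
Need i < 18 and d-i < 13.
Range: 0 <= i <= 4.
H(4) = 5


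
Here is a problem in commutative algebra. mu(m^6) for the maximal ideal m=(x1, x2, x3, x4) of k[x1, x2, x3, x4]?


Graded Nakayama: mu(m^d) = dim_k (m^d/m^(d+1)) = #degree-6 monomials in 4 vars
C(n+d-1,d)=C(9,6)=84


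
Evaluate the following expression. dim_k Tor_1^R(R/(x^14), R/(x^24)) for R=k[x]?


Tor_1(R/I,R/J)=(I cap J)/IJ=(x^24)/(x^38)
dim=38-24=min(14,24)=14


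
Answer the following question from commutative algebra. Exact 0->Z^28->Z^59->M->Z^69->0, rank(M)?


Alt sum=0:
(-1)^0*28 + (-1)^1*59 + (-1)^2*? + (-1)^3*69=0
rank(M)=100


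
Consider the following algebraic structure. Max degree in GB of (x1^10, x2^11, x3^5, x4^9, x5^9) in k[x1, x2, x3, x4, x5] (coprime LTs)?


Pure powers, coprime LTs => already GB.
Degrees: 10, 11, 5, 9, 9
Max=11


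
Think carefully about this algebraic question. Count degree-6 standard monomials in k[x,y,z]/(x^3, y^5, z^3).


Need i<3, j<5, k<3 with i+j+k=6.
For each i, j ranges over max(0,6-i-2)..min(4,6-i):
  i=0: j in [4,4] -> 1
  i=1: j in [3,4] -> 2
  i=2: j in [2,4] -> 3
H(6) = 1+2+3 = 6


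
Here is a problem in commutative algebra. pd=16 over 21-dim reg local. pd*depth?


pd+depth=21
depth=21-16=5
pd*depth=16*5=80


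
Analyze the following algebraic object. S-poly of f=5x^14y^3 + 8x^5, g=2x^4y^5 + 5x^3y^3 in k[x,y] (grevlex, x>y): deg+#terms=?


LT(f)=5x^14y^3, LT(g)=2x^4y^5
lcm(LM)=x^14y^5
S(f,g) (scaled by 10 to clear denominators) = 2y^2*f - 5x^10*g = -25x^13y^3 + 16x^5y^2
2 terms, deg 16.
16+2=18


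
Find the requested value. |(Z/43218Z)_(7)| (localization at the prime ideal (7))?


7-primary part: 43218=7^4*18
Size=7^4=2401


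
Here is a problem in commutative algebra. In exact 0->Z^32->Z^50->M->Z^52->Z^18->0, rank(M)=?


Alt sum=0:
(-1)^0*32 + (-1)^1*50 + (-1)^2*? + (-1)^3*52 + (-1)^4*18=0
rank(M)=52


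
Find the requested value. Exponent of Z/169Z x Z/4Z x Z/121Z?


Exponent = lcm of the cyclic orders; pairwise coprime => product.
13^2*2^2*11^2=169*4*121=81796


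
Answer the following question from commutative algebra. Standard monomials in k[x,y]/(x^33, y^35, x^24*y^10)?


k[x,y]/I, I = (x^33, y^35, x^24*y^10)
Rect: 33x35=1155. Corner: (33-24)x(35-10)=225.
dim = 1155-225 = 930


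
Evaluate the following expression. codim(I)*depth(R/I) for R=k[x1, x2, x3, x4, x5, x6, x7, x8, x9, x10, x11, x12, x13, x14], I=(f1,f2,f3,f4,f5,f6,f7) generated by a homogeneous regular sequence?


codim=7, depth=dim(R/I)=14-7=7
Product=7*7=49


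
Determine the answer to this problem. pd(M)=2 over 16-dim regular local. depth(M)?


pd+depth=depth(R)=16
depth=16-2=14


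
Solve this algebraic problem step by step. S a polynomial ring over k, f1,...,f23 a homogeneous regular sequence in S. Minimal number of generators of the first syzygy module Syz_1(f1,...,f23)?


Regular sequence => Koszul complex is the minimal free resolution.
Syz_1 minimally generated by Koszul relations f_i*e_j - f_j*e_i (i<j): mu(Syz_1) = beta_2 = C(m,2) = m(m-1)/2
m=23
23*22/2 = 253


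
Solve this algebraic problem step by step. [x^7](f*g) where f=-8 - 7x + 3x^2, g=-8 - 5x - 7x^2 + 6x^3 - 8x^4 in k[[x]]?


[x^7] = sum a_i*b_j, i+j=7
Sum=0


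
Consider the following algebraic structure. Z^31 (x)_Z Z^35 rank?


rank(M(x)N) = rank(M)*rank(N)
31*35 = 1085


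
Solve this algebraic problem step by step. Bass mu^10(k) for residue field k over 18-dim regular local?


C(n,i)=C(18,10)=43758


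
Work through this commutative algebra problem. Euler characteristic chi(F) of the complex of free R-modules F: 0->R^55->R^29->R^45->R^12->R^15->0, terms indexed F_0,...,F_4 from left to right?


chi = sum (-1)^i * rank:
(-1)^0*55=55
(-1)^1*29=-29
(-1)^2*45=45
(-1)^3*12=-12
(-1)^4*15=15
chi=74


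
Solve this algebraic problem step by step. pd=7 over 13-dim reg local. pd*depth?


pd+depth=13
depth=13-7=6
pd*depth=7*6=42


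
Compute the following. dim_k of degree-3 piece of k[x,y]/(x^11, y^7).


k[x,y], I = (x^11, y^7), d = 3
Need i < 11 and d-i < 7.
Range: 0 <= i <= 3.
H(3) = 4


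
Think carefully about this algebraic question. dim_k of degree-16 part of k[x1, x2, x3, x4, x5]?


C(d+n-1,n-1)=C(20,4)=4845


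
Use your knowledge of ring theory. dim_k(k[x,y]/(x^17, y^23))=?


Basis: x^i*y^j, i<17, j<23
17*23=391


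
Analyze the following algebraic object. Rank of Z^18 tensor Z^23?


rank(M(x)N) = rank(M)*rank(N)
18*23 = 414


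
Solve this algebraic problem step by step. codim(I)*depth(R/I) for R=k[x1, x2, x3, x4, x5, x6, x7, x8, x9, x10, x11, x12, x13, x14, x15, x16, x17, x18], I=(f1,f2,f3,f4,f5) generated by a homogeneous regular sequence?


codim=5, depth=dim(R/I)=18-5=13
Product=5*13=65


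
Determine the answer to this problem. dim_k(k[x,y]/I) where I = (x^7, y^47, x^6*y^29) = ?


k[x,y]/I, I = (x^7, y^47, x^6*y^29)
Rect: 7x47=329. Corner: (7-6)x(47-29)=18.
dim = 329-18 = 311


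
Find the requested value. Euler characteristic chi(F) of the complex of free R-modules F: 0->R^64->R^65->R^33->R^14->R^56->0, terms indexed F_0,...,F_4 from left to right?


chi = sum (-1)^i * rank:
(-1)^0*64=64
(-1)^1*65=-65
(-1)^2*33=33
(-1)^3*14=-14
(-1)^4*56=56
chi=74


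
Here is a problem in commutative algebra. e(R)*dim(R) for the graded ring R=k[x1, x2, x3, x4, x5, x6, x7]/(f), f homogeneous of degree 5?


e(R)=deg(f)=5, dim(R)=7-1=6
e*dim=5*6=30


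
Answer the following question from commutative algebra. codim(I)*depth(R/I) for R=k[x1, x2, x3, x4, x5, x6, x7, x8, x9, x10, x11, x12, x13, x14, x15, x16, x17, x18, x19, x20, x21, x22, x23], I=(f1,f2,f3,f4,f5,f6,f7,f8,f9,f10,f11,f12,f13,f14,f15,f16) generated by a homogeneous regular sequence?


codim=16, depth=dim(R/I)=23-16=7
Product=16*7=112


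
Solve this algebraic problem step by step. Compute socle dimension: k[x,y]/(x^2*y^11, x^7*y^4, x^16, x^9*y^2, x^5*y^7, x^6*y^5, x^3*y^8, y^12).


Socle = ann(m) = span of standard monomials u with x*u, y*u in I (staircase corners).
Minimal generators: x^16, x^9*y^2, x^7*y^4, x^6*y^5, x^5*y^7, x^3*y^8, x^2*y^11, y^12
Corners: xy^11, x^2y^10, x^4y^7, x^5y^6, x^6y^4, x^8y^3, x^15y
Socle dim=7


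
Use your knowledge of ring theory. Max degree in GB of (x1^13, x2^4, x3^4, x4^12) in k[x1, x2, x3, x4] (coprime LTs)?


Pure powers, coprime LTs => already GB.
Degrees: 13, 4, 4, 12
Max=13


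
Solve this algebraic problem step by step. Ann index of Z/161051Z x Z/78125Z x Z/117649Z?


Exponent = lcm of the cyclic orders; pairwise coprime => product.
11^5*5^7*7^6=161051*78125*117649=1480272585859375


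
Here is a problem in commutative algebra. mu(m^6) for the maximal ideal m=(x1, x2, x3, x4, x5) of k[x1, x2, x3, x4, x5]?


Graded Nakayama: mu(m^d) = dim_k (m^d/m^(d+1)) = #degree-6 monomials in 5 vars
C(n+d-1,d)=C(10,6)=210


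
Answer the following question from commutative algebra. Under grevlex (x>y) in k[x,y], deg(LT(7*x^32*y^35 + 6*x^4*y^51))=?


LT: 7*x^32*y^35
deg_x=32, deg_y=35
Total=32+35=67


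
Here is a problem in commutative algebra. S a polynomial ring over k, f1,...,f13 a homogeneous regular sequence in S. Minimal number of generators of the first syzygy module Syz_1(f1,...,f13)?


Regular sequence => Koszul complex is the minimal free resolution.
Syz_1 minimally generated by Koszul relations f_i*e_j - f_j*e_i (i<j): mu(Syz_1) = beta_2 = C(m,2) = m(m-1)/2
m=13
13*12/2 = 78


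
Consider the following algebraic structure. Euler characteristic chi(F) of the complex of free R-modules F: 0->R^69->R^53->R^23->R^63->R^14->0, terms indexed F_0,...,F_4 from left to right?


chi = sum (-1)^i * rank:
(-1)^0*69=69
(-1)^1*53=-53
(-1)^2*23=23
(-1)^3*63=-63
(-1)^4*14=14
chi=-10


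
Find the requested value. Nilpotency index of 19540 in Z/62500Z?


19540^k mod 62500:
k=1: 19540
k=2: 61600
k=3: 39000
k=4: 60000
k=5: 25000
k=6: 0
First zero at k = 6


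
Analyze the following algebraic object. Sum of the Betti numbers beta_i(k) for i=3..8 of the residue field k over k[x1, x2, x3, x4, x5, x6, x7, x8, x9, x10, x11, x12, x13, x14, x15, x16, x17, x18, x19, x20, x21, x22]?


Koszul resolution: beta_i(k)=C(n,i), n=22
C(22,3)=1540, C(22,4)=7315, C(22,5)=26334, C(22,6)=74613, C(22,7)=170544, C(22,8)=319770
Sum=600116


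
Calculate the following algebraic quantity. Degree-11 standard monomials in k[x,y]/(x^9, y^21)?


k[x,y], I = (x^9, y^21), d = 11
Need i < 9 and d-i < 21.
Range: 0 <= i <= 8.
H(11) = 9


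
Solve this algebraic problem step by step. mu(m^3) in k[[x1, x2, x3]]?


C(n+d-1,d)=C(5,3)=10


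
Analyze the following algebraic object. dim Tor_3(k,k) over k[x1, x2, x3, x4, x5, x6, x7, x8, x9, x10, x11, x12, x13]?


Koszul: C(n,i)=C(13,3)=286


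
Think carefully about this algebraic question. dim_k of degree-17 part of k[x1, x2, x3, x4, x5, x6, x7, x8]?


C(d+n-1,n-1)=C(24,7)=346104


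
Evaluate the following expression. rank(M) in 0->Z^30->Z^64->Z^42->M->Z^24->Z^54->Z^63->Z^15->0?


Alt sum=0:
(-1)^0*30 + (-1)^1*64 + (-1)^2*42 + (-1)^3*? + (-1)^4*24 + (-1)^5*54 + (-1)^6*63 + (-1)^7*15=0
rank(M)=26


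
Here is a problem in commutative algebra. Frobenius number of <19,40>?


gcd(19,40)=1 => F=ab-a-b=19*40-19-40=760-59=701


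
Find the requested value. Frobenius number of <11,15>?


gcd(11,15)=1 => F=ab-a-b=11*15-11-15=165-26=139


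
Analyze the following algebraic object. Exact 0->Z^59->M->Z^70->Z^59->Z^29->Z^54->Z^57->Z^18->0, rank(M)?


Alt sum=0:
(-1)^0*59 + (-1)^1*? + (-1)^2*70 + (-1)^3*59 + (-1)^4*29 + (-1)^5*54 + (-1)^6*57 + (-1)^7*18=0
rank(M)=84


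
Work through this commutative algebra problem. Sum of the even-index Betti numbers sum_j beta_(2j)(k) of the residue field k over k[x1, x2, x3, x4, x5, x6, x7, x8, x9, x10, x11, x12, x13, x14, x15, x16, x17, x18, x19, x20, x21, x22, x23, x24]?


Koszul resolution: beta_i(k)=C(n,i), n=24
sum_even C(24,i) = 2^(n-1) = 2^23 = 8388608


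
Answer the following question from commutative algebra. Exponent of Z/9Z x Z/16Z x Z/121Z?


Exponent = lcm of the cyclic orders; pairwise coprime => product.
3^2*2^4*11^2=9*16*121=17424


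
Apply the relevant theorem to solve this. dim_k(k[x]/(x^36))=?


Basis: 1,x,...,x^35
dim=36


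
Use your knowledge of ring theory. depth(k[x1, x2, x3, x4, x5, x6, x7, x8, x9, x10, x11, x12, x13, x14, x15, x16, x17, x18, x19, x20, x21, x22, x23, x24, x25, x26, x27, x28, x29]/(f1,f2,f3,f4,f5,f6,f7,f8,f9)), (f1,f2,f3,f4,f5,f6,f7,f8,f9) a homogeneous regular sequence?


depth(R)=29
depth(R/I)=29-9=20


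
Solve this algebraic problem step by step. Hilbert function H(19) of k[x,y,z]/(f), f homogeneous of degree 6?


C(21,2)-C(15,2)=210-105=105


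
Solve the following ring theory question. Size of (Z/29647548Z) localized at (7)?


7-primary part: 29647548=7^7*36
Size=7^7=823543


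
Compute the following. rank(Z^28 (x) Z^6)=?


rank(M(x)N) = rank(M)*rank(N)
28*6 = 168


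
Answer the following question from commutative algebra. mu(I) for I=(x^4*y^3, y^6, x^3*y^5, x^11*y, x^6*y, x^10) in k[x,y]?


Remove redundant (divisible by others).
x^11*y redundant.
Min: x^10, x^6*y, x^4*y^3, x^3*y^5, y^6
Count=5


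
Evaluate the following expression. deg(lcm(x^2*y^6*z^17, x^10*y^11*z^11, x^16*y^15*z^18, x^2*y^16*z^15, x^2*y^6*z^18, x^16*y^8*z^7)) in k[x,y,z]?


lcm = componentwise max:
x: max(2,10,16,2,2,16)=16
y: max(6,11,15,16,6,8)=16
z: max(17,11,18,15,18,7)=18
Total=16+16+18=50


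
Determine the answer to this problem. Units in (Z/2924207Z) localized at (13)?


Local ring = Z/2197Z.
phi(2197) = 13^2*(13-1) = 2028


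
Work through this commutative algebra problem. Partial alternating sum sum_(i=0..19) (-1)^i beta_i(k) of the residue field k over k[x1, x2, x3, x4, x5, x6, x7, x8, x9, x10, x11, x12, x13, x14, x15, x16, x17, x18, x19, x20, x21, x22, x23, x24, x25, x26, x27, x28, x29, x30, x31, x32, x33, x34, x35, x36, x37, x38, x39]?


Koszul resolution: beta_i(k)=C(n,i), n=39
sum_(i=0..p) (-1)^i C(n,i) = (-1)^p C(n-1,p)
(-1)^19*C(38,19) = (-1)^19*35345263800 = -35345263800


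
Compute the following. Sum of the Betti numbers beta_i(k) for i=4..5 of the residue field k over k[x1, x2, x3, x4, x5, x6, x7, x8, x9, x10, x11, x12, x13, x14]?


Koszul resolution: beta_i(k)=C(n,i), n=14
C(14,4)=1001, C(14,5)=2002
Sum=3003


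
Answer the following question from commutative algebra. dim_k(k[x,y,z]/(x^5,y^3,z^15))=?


Basis: x^iy^jz^k, i<5,j<3,k<15
5*3*15=225


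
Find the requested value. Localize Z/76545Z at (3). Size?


3-primary part: 76545=3^7*35
Size=3^7=2187


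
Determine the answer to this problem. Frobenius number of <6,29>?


gcd(6,29)=1 => F=ab-a-b=6*29-6-29=174-35=139


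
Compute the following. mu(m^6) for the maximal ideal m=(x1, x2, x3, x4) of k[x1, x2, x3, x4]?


Graded Nakayama: mu(m^d) = dim_k (m^d/m^(d+1)) = #degree-6 monomials in 4 vars
C(n+d-1,d)=C(9,6)=84


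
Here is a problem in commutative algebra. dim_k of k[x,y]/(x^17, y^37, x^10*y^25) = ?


k[x,y]/I, I = (x^17, y^37, x^10*y^25)
Rect: 17x37=629. Corner: (17-10)x(37-25)=84.
dim = 629-84 = 545


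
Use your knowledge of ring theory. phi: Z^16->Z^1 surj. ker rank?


rank(ker) = 16-1 = 15


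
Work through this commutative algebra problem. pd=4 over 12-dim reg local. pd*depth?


pd+depth=12
depth=12-4=8
pd*depth=4*8=32


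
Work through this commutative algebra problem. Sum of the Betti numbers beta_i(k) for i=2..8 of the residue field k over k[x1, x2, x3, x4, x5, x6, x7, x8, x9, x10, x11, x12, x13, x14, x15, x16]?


Koszul resolution: beta_i(k)=C(n,i), n=16
C(16,2)=120, C(16,3)=560, C(16,4)=1820, C(16,5)=4368, C(16,6)=8008, C(16,7)=11440, C(16,8)=12870
Sum=39186


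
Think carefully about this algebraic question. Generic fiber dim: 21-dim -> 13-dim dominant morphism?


dim(fiber)=dim(X)-dim(Y)=21-13=8


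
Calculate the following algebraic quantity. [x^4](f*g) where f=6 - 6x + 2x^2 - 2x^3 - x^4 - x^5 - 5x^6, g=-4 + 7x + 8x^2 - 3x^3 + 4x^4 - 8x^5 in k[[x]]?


[x^4] = sum a_i*b_j, i+j=4
  6*4=24
  -6*-3=18
  2*8=16
  -2*7=-14
  -1*-4=4
Sum=48


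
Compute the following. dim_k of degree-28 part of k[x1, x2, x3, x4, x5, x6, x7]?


C(d+n-1,n-1)=C(34,6)=1344904
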